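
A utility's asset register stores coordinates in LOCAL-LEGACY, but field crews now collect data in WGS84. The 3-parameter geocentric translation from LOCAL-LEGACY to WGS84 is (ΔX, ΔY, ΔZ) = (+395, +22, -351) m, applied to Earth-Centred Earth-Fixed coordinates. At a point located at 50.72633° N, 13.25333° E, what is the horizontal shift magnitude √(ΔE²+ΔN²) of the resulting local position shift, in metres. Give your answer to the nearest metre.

At φ = 50.72633°, λ = 13.25333°: sin φ = 0.774131, cos φ = 0.633025, sin λ = 0.229257, cos λ = 0.973366.
ΔE = −sin λ·ΔX + cos λ·ΔY = −(0.229257)·(395) + (0.973366)·(22) = -69.14 m.
ΔN = −sin φ cos λ·ΔX − sin φ sin λ·ΔY + cos φ·ΔZ = −(0.774131)(0.973366)(395) − (0.774131)(0.229257)(22) + (0.633025)(-351) = -523.73 m.
Horizontal magnitude = √(ΔE² + ΔN²) = √((-69.14)² + (-523.73)²) = 528.28 m.

528 m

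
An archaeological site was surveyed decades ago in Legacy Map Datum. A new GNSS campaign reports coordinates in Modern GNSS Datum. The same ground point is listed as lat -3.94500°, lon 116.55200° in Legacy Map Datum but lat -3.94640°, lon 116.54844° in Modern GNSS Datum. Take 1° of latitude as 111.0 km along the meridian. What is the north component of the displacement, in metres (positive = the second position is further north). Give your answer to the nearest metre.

Δφ = -3.94640° − -3.94500° = -0.00140°; Δλ = 116.54844° − 116.55200° = -0.00356°.
ΔN = Δφ × 111000 = -155.4 m; ΔE = Δλ × 111000 × cos(-3.94500°) = -0.00356 × 111000 × 0.997631 = -394.2 m.

ΔN = -155 m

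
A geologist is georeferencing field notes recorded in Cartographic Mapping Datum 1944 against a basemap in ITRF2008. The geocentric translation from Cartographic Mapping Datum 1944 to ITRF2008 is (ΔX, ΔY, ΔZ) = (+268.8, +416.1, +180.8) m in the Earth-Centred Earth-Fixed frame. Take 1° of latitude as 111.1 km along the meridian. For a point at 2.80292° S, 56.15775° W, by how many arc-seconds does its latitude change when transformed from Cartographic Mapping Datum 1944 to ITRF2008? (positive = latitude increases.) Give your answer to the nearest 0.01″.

Δφ = 5.54″

sin φ = -0.048901, cos φ = 0.998804, sin λ = -0.830574, cos λ = 0.556908.
North component: ΔN = −sin φ cos λ·ΔX − sin φ sin λ·ΔY + cos φ·ΔZ = −(-0.048901)(0.556908)(268.8) − (-0.048901)(-0.830574)(416.1) + (0.998804)(180.8) = 171.00 m.
1° of latitude spans 111100 m, so Δφ = 171.00 / 111100 × 3600 = 5.541″.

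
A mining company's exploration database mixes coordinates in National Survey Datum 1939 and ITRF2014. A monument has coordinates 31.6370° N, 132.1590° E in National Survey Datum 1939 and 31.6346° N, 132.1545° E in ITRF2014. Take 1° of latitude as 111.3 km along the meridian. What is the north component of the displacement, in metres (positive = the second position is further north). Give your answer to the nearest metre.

Δφ = 31.6346° − 31.6370° = -0.0024°; Δλ = 132.1545° − 132.1590° = -0.0045°.
ΔN = Δφ × 111300 = -267.1 m; ΔE = Δλ × 111300 × cos(31.6370°) = -0.0045 × 111300 × 0.851388 = -426.4 m.

ΔN = -267 m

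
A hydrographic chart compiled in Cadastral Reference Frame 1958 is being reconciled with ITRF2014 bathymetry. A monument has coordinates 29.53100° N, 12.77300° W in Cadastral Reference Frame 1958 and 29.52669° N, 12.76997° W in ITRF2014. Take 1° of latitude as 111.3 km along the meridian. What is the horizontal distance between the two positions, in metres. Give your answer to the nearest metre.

Δφ = 29.52669° − 29.53100° = -0.00431°; Δλ = -12.76997° − -12.77300° = +0.00303°.
ΔN = Δφ × 111300 = -479.7 m; ΔE = Δλ × 111300 × cos(29.53100°) = +0.00303 × 111300 × 0.870089 = 293.4 m.
Distance = √(ΔE² + ΔN²) = √(293.4² + (-479.7)²) = 562.3 m.

562 m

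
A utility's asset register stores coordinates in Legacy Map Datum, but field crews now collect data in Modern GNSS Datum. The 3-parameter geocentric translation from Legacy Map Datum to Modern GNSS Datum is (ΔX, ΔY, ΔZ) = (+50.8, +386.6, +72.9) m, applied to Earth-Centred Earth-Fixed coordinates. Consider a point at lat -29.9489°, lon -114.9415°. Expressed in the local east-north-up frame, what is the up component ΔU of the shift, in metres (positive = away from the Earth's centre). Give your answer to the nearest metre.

At φ = -29.9489°, λ = -114.9415°: sin φ = -0.499227, cos φ = 0.866471, sin λ = -0.906739, cos λ = -0.421693.
ΔU = cos φ cos λ·ΔX + cos φ sin λ·ΔY + sin φ·ΔZ = (0.866471)(-0.421693)(50.8) + (0.866471)(-0.906739)(386.6) + (-0.499227)(72.9) = -358.69 m.

ΔU = -359 m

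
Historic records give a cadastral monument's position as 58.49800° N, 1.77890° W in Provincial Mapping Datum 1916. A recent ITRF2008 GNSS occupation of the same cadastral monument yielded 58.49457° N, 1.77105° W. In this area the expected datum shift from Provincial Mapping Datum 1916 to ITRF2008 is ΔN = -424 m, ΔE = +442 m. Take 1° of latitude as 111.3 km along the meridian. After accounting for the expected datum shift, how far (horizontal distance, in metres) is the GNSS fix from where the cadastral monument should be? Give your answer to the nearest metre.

Observed coordinate differences: Δφ = -0.00343°, Δλ = +0.00785°.
Converting to metres (1° lat = 111300 m, cos φ = 0.522528): observed ΔN = -381.8 m, observed ΔE = 456.5 m.
Subtracting the expected shift leaves a residual of -381.8 − (-424) = 42.2 m north and 456.5 − (442) = 14.5 m east.
Residual distance = √(42.2² + 14.5²) = 44.7 m.

45 m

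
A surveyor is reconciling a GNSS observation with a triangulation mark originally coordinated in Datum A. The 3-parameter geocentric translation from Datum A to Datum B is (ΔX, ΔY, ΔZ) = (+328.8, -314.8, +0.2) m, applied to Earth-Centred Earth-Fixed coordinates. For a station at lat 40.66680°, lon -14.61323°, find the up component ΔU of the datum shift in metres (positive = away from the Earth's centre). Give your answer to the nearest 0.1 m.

The local up (radial) axis is (cos φ cos λ, cos φ sin λ, sin φ), giving ΔU = 241.331 + 60.242 + 0.130 = 301.70 m.

ΔU = 301.7 m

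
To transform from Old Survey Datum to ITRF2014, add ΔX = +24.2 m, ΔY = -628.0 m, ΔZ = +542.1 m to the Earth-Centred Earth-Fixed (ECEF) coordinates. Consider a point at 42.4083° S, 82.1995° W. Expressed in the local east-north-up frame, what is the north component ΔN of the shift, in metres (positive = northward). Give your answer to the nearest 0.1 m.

ΔN = 822.1 m

The local north axis is (−sin φ cos λ, −sin φ sin λ, cos φ), giving ΔN = 2.215 + 419.610 + 400.264 = 822.09 m.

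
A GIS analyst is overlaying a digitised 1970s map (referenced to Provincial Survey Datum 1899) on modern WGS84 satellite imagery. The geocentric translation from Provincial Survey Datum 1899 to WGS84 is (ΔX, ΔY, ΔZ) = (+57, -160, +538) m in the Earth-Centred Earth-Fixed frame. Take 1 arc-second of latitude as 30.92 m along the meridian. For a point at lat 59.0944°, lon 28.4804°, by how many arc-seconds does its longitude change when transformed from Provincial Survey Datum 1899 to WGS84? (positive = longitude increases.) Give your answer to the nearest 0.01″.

sin φ = 0.858015, cos φ = 0.513625, sin λ = 0.476858, cos λ = 0.878980.
East component: ΔE = −sin λ·ΔX + cos λ·ΔY = −(0.476858)(57) + (0.878980)(-160) = -167.82 m.
1° of latitude spans 3600 × 30.92 = 111312 m; at latitude φ, 1° of longitude spans that × cos φ = 57172.6 m, so Δλ = -167.82 / 57172.6 × 3600 = -10.567″.

Δλ = -10.57″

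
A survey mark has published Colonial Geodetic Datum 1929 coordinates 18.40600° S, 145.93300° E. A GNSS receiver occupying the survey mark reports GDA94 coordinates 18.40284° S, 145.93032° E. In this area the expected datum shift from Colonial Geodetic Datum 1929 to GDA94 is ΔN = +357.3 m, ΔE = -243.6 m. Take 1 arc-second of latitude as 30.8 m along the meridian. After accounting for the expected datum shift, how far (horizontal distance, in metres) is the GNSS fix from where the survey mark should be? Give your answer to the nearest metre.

39 m

Observed coordinate differences: Δφ = +0.00316°, Δλ = -0.00268°.
Converting to metres (1° lat = 110880 m, cos φ = 0.948843): observed ΔN = 350.4 m, observed ΔE = -282.0 m.
Subtracting the expected shift leaves a residual of 350.4 − (357.3) = -6.9 m north and -282.0 − (-243.6) = -38.4 m east.
Residual distance = √((-6.9)² + (-38.4)²) = 39.0 m.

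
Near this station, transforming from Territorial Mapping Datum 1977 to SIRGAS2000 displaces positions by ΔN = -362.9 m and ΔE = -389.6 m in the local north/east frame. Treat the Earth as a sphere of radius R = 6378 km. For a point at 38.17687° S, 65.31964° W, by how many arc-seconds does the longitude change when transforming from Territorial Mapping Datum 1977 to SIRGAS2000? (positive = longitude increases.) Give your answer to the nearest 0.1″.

At latitude -38.17687°, cos φ = 0.786106.
One radian of longitude at latitude φ spans R cos φ, so Δλ = ΔE / (R cos φ) = -389.6 / (6378000 × 0.786106) = -7.7706e-05 rad = -16.028″.

Δλ = -16.0″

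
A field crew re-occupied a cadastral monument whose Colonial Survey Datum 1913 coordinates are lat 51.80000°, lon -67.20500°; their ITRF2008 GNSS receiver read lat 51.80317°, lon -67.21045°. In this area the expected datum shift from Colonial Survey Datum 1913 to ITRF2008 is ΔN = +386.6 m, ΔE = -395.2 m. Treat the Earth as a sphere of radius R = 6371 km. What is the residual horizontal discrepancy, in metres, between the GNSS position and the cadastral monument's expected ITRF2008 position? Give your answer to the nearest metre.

Observed coordinate differences: Δφ = +0.00317°, Δλ = -0.00545°.
Converting to metres (1° lat = 111195 m, cos φ = 0.618408): observed ΔN = 352.5 m, observed ΔE = -374.8 m.
Subtracting the expected shift leaves a residual of 352.5 − (386.6) = -34.1 m north and -374.8 − (-395.2) = 20.4 m east.
Residual distance = √((-34.1)² + 20.4²) = 39.8 m.

40 m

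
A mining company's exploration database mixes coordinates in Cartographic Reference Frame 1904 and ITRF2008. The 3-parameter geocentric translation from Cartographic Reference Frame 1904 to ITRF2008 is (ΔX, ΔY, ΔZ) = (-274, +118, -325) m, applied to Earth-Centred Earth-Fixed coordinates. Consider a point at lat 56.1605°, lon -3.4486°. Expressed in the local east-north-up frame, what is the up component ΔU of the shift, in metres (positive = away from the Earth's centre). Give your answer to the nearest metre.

At φ = 56.1605°, λ = -3.4486°: sin φ = 0.830601, cos φ = 0.556868, sin λ = -0.060153, cos λ = 0.998189.
ΔU = cos φ cos λ·ΔX + cos φ sin λ·ΔY + sin φ·ΔZ = (0.556868)(0.998189)(-274) + (0.556868)(-0.060153)(118) + (0.830601)(-325) = -426.20 m.

ΔU = -426 m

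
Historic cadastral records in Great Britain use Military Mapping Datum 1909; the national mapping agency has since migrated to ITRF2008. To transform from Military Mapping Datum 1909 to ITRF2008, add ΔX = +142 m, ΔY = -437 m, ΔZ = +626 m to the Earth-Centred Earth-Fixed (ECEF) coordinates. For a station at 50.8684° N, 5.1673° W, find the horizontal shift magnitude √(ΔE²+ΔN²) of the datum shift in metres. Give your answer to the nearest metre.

493 m

The local east axis at (φ, λ) is (−sin λ, cos λ, 0), so ΔE = −sin(-5.1673°)·142 + cos(-5.1673°)·(-437) = -422.43 m.
The local north axis is (−sin φ cos λ, −sin φ sin λ, cos φ), giving ΔN = -109.702 − 30.530 + 395.071 = 254.84 m.
Horizontal magnitude = √(ΔE² + ΔN²) = √((-422.43)² + 254.84²) = 493.35 m.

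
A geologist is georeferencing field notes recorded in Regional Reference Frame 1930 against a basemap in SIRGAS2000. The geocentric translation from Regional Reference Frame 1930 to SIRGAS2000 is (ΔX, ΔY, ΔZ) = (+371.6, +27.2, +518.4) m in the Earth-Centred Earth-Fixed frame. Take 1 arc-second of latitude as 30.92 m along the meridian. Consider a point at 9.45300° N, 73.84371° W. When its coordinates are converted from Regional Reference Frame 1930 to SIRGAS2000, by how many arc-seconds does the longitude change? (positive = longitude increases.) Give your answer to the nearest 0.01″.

sin φ = 0.164238, cos φ = 0.986421, sin λ = -0.960506, cos λ = 0.278258.
East component: ΔE = −sin λ·ΔX + cos λ·ΔY = −(-0.960506)(371.6) + (0.278258)(27.2) = 364.49 m.
1° of latitude spans 3600 × 30.92 = 111312 m; at latitude φ, 1° of longitude spans that × cos φ = 109800.5 m, so Δλ = 364.49 / 109800.5 × 3600 = 11.951″.

Δλ = 11.95″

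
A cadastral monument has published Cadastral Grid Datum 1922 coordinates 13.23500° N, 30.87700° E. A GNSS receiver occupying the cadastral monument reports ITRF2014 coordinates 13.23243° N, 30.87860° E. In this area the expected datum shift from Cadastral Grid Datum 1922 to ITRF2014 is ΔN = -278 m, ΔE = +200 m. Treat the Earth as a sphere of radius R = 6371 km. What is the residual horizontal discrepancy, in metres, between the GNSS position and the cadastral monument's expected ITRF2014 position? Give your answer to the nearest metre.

28 m

Observed coordinate differences: Δφ = -0.00257°, Δλ = +0.00160°.
Converting to metres (1° lat = 111195 m, cos φ = 0.973439): observed ΔN = -285.8 m, observed ΔE = 173.2 m.
Subtracting the expected shift leaves a residual of -285.8 − (-278) = -7.8 m north and 173.2 − (200) = -26.8 m east.
Residual distance = √((-7.8)² + (-26.8)²) = 27.9 m.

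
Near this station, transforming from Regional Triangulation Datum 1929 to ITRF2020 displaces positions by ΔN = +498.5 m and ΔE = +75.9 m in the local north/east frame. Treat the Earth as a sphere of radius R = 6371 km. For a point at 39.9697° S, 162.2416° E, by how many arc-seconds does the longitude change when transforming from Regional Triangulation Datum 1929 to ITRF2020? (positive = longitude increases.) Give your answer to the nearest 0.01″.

Δλ = 3.21″

At latitude -39.9697°, cos φ = 0.766384.
One radian of longitude at latitude φ spans R cos φ, so Δλ = ΔE / (R cos φ) = 75.9 / (6371000 × 0.766384) = 1.5545e-05 rad = 3.206″.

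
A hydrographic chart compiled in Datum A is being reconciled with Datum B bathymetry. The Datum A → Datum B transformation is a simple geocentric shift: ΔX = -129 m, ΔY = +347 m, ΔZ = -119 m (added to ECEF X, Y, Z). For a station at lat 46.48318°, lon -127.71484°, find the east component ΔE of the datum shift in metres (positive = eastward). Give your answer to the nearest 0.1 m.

At φ = 46.48318°, λ = -127.71484°: sin φ = 0.725172, cos φ = 0.688567, sin λ = -0.791065, cos λ = -0.611732.
ΔE = −sin λ·ΔX + cos λ·ΔY = −(-0.791065)·(-129) + (-0.611732)·(347) = -314.32 m.

ΔE = -314.3 m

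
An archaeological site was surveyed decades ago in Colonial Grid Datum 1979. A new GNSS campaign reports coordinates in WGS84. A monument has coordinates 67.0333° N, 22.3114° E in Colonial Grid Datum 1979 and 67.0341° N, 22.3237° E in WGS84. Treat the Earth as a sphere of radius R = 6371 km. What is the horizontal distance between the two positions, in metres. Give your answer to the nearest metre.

541 m

Δφ = 67.0341° − 67.0333° = +0.0008°; Δλ = 22.3237° − 22.3114° = +0.0123°.
1° along a meridian = πR/180 = 111195 m.
ΔN = Δφ × 111195 = 89.0 m; ΔE = Δλ × 111195 × cos(67.0333°) = +0.0123 × 111195 × 0.390196 = 533.7 m.
Distance = √(ΔE² + ΔN²) = √(533.7² + 89.0²) = 541.0 m.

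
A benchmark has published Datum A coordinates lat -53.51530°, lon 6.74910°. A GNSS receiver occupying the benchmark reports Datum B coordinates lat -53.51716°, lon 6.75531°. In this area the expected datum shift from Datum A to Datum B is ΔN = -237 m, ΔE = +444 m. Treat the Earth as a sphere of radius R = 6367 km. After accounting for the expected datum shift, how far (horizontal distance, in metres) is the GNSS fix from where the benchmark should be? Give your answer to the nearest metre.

Observed coordinate differences: Δφ = -0.00186°, Δλ = +0.00621°.
Converting to metres (1° lat = 111125 m, cos φ = 0.594608): observed ΔN = -206.7 m, observed ΔE = 410.3 m.
Subtracting the expected shift leaves a residual of -206.7 − (-237) = 30.3 m north and 410.3 − (444) = -33.7 m east.
Residual distance = √(30.3² + (-33.7)²) = 45.3 m.

45 m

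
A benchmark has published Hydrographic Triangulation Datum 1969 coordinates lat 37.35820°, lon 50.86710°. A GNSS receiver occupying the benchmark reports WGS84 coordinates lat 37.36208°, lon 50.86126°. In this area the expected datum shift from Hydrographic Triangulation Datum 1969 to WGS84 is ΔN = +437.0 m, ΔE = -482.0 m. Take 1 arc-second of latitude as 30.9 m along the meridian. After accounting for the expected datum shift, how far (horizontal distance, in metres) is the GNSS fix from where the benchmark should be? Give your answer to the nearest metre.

35 m

Observed coordinate differences: Δφ = +0.00388°, Δλ = -0.00584°.
Converting to metres (1° lat = 111240 m, cos φ = 0.794858): observed ΔN = 431.6 m, observed ΔE = -516.4 m.
Subtracting the expected shift leaves a residual of 431.6 − (437.0) = -5.4 m north and -516.4 − (-482.0) = -34.4 m east.
Residual distance = √((-5.4)² + (-34.4)²) = 34.8 m.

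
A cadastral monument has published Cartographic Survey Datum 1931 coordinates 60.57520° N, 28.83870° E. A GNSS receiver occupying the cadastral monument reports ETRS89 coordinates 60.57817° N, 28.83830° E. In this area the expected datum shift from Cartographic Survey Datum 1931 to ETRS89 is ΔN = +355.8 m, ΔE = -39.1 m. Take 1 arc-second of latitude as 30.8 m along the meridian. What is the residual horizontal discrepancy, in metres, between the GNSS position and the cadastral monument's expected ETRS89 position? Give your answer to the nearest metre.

Observed coordinate differences: Δφ = +0.00297°, Δλ = -0.00040°.
Converting to metres (1° lat = 110880 m, cos φ = 0.491281): observed ΔN = 329.3 m, observed ΔE = -21.8 m.
Subtracting the expected shift leaves a residual of 329.3 − (355.8) = -26.5 m north and -21.8 − (-39.1) = 17.3 m east.
Residual distance = √((-26.5)² + 17.3²) = 31.6 m.

32 m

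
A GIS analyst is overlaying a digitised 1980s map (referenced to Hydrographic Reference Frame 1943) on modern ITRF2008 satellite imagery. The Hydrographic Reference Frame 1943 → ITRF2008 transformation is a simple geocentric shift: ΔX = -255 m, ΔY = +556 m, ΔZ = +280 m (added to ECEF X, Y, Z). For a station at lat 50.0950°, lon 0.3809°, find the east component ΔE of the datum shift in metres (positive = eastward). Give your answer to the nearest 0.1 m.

At φ = 50.0950°, λ = 0.3809°: sin φ = 0.767109, cos φ = 0.641517, sin λ = 0.006648, cos λ = 0.999978.
ΔE = −sin λ·ΔX + cos λ·ΔY = −(0.006648)·(-255) + (0.999978)·(556) = 557.68 m.

ΔE = 557.7 m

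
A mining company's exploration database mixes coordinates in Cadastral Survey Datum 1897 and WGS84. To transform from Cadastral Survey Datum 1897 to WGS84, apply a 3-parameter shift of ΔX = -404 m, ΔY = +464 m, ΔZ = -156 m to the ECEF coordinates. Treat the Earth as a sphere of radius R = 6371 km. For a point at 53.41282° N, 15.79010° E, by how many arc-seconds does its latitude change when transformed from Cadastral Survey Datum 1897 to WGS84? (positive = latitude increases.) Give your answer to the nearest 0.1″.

Δφ = 3.8″

sin φ = 0.802951, cos φ = 0.596045, sin λ = 0.272114, cos λ = 0.962265.
North component: ΔN = −sin φ cos λ·ΔX − sin φ sin λ·ΔY + cos φ·ΔZ = −(0.802951)(0.962265)(-404) − (0.802951)(0.272114)(464) + (0.596045)(-156) = 117.79 m.
1° of latitude spans πR/180 = 111195 m, so Δφ = 117.79 / 111195 × 3600 = 3.813″.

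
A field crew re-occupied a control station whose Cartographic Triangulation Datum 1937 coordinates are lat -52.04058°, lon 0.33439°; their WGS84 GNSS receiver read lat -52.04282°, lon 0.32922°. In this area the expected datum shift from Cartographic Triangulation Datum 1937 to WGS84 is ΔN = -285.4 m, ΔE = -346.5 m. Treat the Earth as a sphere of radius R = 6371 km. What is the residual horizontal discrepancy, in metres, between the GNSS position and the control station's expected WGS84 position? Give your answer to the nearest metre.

Observed coordinate differences: Δφ = -0.00224°, Δλ = -0.00517°.
Converting to metres (1° lat = 111195 m, cos φ = 0.615103): observed ΔN = -249.1 m, observed ΔE = -353.6 m.
Subtracting the expected shift leaves a residual of -249.1 − (-285.4) = 36.3 m north and -353.6 − (-346.5) = -7.1 m east.
Residual distance = √(36.3² + (-7.1)²) = 37.0 m.

37 m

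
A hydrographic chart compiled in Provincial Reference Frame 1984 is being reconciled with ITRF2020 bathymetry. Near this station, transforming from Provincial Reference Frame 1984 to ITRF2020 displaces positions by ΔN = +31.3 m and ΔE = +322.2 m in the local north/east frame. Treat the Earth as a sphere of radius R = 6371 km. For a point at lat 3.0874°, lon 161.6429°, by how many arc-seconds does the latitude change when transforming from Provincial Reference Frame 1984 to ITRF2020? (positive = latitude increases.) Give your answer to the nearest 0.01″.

Δφ = 1.01″

On a sphere of radius R, 1 rad of latitude = R, so Δφ = ΔN / R = 31.3 / 6371000 = 4.9129e-06 rad = 1.013″.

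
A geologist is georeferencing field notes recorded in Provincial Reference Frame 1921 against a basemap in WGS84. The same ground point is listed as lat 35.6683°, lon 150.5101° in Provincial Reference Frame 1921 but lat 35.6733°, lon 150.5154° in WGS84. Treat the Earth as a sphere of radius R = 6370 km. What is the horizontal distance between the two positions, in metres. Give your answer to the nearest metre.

Δφ = 35.6733° − 35.6683° = +0.0050°; Δλ = 150.5154° − 150.5101° = +0.0053°.
1° along a meridian = πR/180 = 111177 m.
ΔN = Δφ × 111177 = 555.9 m; ΔE = Δλ × 111177 × cos(35.6683°) = +0.0053 × 111177 × 0.812406 = 478.7 m.
Distance = √(ΔE² + ΔN²) = √(478.7² + 555.9²) = 733.6 m.

734 m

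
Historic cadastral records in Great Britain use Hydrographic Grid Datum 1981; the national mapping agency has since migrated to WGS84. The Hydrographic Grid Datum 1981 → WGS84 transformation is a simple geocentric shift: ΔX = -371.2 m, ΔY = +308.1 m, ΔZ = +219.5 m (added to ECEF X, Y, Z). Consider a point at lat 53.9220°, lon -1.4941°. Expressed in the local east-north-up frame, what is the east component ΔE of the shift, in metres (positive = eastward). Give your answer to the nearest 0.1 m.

ΔE = 298.3 m

At φ = 53.9220°, λ = -1.4941°: sin φ = 0.808216, cos φ = 0.588886, sin λ = -0.026074, cos λ = 0.999660.
ΔE = −sin λ·ΔX + cos λ·ΔY = −(-0.026074)·(-371.2) + (0.999660)·(308.1) = 298.32 m.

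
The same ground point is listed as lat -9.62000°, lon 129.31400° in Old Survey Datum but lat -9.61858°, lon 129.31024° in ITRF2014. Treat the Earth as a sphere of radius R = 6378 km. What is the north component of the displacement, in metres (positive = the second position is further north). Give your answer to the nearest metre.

Δφ = -9.61858° − -9.62000° = +0.00142°; Δλ = 129.31024° − 129.31400° = -0.00376°.
1° along a meridian = πR/180 = 111317 m.
ΔN = Δφ × 111317 = 158.1 m; ΔE = Δλ × 111317 × cos(-9.62000°) = -0.00376 × 111317 × 0.985938 = -412.7 m.

ΔN = 158 m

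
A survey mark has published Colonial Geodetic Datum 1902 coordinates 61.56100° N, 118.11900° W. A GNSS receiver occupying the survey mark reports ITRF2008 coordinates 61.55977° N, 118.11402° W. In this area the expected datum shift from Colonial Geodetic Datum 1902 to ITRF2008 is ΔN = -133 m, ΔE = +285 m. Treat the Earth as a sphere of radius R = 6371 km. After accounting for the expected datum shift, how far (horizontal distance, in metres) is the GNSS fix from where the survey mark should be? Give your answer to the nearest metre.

Observed coordinate differences: Δφ = -0.00123°, Δλ = +0.00498°.
Converting to metres (1° lat = 111195 m, cos φ = 0.476223): observed ΔN = -136.8 m, observed ΔE = 263.7 m.
Subtracting the expected shift leaves a residual of -136.8 − (-133) = -3.8 m north and 263.7 − (285) = -21.3 m east.
Residual distance = √((-3.8)² + (-21.3)²) = 21.6 m.

22 m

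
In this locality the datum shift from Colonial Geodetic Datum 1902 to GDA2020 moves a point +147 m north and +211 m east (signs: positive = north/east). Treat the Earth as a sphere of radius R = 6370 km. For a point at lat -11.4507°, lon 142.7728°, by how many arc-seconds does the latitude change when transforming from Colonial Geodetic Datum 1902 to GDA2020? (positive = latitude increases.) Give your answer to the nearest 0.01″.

On a sphere of radius R, 1 rad of latitude = R, so Δφ = ΔN / R = 147.0 / 6370000 = 2.3077e-05 rad = 4.760″.

Δφ = 4.76″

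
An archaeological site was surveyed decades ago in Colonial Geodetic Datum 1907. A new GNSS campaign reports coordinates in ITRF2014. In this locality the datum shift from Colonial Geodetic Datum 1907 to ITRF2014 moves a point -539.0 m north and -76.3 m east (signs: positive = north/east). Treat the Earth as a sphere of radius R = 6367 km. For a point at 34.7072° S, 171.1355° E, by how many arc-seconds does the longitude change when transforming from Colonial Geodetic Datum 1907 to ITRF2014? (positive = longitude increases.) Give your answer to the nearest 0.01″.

Δλ = -3.01″

At latitude -34.7072°, cos φ = 0.822072.
One radian of longitude at latitude φ spans R cos φ, so Δλ = ΔE / (R cos φ) = -76.3 / (6367000 × 0.822072) = -1.4577e-05 rad = -3.007″.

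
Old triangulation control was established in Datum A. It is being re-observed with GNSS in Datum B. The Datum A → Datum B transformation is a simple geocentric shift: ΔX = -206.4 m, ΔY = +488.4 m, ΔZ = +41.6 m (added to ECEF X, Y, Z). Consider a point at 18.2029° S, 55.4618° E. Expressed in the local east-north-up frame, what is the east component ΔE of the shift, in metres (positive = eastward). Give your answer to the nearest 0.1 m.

ΔE = 446.9 m

At φ = -18.2029°, λ = 55.4618°: sin φ = -0.312383, cos φ = 0.949956, sin λ = 0.823748, cos λ = 0.566956.
ΔE = −sin λ·ΔX + cos λ·ΔY = −(0.823748)·(-206.4) + (0.566956)·(488.4) = 446.92 m.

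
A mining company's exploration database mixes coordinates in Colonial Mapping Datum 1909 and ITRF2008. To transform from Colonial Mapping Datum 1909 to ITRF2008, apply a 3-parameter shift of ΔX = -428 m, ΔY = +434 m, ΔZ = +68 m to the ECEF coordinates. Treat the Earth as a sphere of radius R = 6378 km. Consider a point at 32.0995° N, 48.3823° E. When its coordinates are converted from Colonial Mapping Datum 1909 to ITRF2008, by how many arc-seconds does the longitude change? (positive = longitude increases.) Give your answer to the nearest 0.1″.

Δλ = 23.2″

sin φ = 0.531391, cos φ = 0.847127, sin λ = 0.747593, cos λ = 0.664157.
East component: ΔE = −sin λ·ΔX + cos λ·ΔY = −(0.747593)(-428) + (0.664157)(434) = 608.21 m.
1° of latitude spans πR/180 = 111317 m; at latitude φ, 1° of longitude spans that × cos φ = 94299.7 m, so Δλ = 608.21 / 94299.7 × 3600 = 23.219″.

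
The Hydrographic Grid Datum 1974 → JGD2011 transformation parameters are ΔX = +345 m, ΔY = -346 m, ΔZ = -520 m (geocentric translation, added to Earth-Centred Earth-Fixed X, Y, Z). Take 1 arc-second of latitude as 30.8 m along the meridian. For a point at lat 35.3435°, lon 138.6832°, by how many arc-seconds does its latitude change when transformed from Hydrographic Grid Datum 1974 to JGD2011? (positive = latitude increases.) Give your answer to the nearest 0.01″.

sin φ = 0.578477, cos φ = 0.815699, sin λ = 0.660222, cos λ = -0.751071.
North component: ΔN = −sin φ cos λ·ΔX − sin φ sin λ·ΔY + cos φ·ΔZ = −(0.578477)(-0.751071)(345) − (0.578477)(0.660222)(-346) + (0.815699)(-520) = -142.12 m.
1° of latitude spans 3600 × 30.80 = 110880 m, so Δφ = -142.12 / 110880 × 3600 = -4.614″.

Δφ = -4.61″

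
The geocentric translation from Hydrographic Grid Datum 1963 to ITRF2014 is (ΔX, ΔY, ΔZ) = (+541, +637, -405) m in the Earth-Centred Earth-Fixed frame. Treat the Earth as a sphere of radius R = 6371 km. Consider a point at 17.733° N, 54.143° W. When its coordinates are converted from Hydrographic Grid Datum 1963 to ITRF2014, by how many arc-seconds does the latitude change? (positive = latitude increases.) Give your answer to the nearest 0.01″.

Δφ = -10.52″

sin φ = 0.304582, cos φ = 0.952486, sin λ = -0.810481, cos λ = 0.585764.
North component: ΔN = −sin φ cos λ·ΔX − sin φ sin λ·ΔY + cos φ·ΔZ = −(0.304582)(0.585764)(541) − (0.304582)(-0.810481)(637) + (0.952486)(-405) = -325.03 m.
1° of latitude spans πR/180 = 111195 m, so Δφ = -325.03 / 111195 × 3600 = -10.523″.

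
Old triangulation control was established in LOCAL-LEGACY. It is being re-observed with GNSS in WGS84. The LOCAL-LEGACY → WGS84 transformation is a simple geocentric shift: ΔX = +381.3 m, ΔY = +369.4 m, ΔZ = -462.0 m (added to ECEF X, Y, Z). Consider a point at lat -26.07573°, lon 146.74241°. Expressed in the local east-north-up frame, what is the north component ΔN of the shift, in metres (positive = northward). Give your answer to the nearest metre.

At φ = -26.07573°, λ = 146.74241°: sin φ = -0.439559, cos φ = 0.898214, sin λ = 0.548404, cos λ = -0.836214.
ΔN = −sin φ cos λ·ΔX − sin φ sin λ·ΔY + cos φ·ΔZ = −(-0.439559)(-0.836214)(381.3) − (-0.439559)(0.548404)(369.4) + (0.898214)(-462.0) = -466.08 m.

ΔN = -466 m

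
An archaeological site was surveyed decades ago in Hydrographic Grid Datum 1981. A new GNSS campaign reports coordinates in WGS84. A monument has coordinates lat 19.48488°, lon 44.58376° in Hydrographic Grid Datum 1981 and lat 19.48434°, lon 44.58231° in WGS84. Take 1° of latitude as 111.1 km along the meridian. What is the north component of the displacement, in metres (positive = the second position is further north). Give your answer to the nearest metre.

Δφ = 19.48434° − 19.48488° = -0.00054°; Δλ = 44.58231° − 44.58376° = -0.00145°.
ΔN = Δφ × 111100 = -60.0 m; ΔE = Δλ × 111100 × cos(19.48488°) = -0.00145 × 111100 × 0.942730 = -151.9 m.

ΔN = -60 m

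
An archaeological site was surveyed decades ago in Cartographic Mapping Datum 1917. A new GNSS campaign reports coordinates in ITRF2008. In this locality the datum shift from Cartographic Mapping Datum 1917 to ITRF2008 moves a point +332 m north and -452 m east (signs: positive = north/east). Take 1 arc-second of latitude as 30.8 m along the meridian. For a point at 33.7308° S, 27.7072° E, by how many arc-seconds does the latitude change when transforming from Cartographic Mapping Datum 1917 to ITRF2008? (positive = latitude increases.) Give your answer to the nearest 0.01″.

1″ of latitude = 30.80 m, so Δφ = 332.0 / 30.80 = 10.779″.

Δφ = 10.78″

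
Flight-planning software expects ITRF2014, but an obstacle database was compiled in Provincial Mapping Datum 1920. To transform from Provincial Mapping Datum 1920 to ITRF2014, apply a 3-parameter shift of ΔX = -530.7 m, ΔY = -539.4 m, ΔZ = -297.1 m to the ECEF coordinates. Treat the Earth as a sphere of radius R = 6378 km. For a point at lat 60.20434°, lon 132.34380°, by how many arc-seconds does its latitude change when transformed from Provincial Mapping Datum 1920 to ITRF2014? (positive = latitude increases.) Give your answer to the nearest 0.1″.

sin φ = 0.867803, cos φ = 0.496908, sin λ = 0.739116, cos λ = -0.673578.
North component: ΔN = −sin φ cos λ·ΔX − sin φ sin λ·ΔY + cos φ·ΔZ = −(0.867803)(-0.673578)(-530.7) − (0.867803)(0.739116)(-539.4) + (0.496908)(-297.1) = -111.87 m.
1° of latitude spans πR/180 = 111317 m, so Δφ = -111.87 / 111317 × 3600 = -3.618″.

Δφ = -3.6″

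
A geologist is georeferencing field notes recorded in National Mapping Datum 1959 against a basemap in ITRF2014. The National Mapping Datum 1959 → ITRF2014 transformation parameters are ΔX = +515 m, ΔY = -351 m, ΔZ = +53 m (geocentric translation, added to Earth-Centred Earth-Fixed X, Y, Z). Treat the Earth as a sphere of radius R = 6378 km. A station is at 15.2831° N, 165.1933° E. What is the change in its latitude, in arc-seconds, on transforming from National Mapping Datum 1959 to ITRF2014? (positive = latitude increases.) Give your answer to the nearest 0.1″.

Δφ = 6.7″

sin φ = 0.263589, cos φ = 0.964635, sin λ = 0.255559, cos λ = -0.966794.
North component: ΔN = −sin φ cos λ·ΔX − sin φ sin λ·ΔY + cos φ·ΔZ = −(0.263589)(-0.966794)(515) − (0.263589)(0.255559)(-351) + (0.964635)(53) = 206.01 m.
1° of latitude spans πR/180 = 111317 m, so Δφ = 206.01 / 111317 × 3600 = 6.662″.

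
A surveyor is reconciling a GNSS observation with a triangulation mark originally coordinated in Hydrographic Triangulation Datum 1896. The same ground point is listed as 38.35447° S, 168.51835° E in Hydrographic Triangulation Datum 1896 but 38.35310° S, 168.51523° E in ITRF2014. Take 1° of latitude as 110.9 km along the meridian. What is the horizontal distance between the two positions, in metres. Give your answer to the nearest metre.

311 m

Δφ = -38.35310° − -38.35447° = +0.00137°; Δλ = 168.51523° − 168.51835° = -0.00312°.
ΔN = Δφ × 110900 = 151.9 m; ΔE = Δλ × 110900 × cos(-38.35447°) = -0.00312 × 110900 × 0.784187 = -271.3 m.
Distance = √(ΔE² + ΔN²) = √((-271.3)² + 151.9²) = 311.0 m.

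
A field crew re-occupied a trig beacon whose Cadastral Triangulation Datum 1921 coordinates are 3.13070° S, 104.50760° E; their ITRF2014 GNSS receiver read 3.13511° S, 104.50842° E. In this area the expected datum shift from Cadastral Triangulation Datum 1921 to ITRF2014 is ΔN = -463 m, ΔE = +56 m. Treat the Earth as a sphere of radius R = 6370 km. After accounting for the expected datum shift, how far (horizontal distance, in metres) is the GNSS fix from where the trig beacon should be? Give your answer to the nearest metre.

44 m

Observed coordinate differences: Δφ = -0.00441°, Δλ = +0.00082°.
Converting to metres (1° lat = 111177 m, cos φ = 0.998508): observed ΔN = -490.3 m, observed ΔE = 91.0 m.
Subtracting the expected shift leaves a residual of -490.3 − (-463) = -27.3 m north and 91.0 − (56) = 35.0 m east.
Residual distance = √((-27.3)² + 35.0²) = 44.4 m.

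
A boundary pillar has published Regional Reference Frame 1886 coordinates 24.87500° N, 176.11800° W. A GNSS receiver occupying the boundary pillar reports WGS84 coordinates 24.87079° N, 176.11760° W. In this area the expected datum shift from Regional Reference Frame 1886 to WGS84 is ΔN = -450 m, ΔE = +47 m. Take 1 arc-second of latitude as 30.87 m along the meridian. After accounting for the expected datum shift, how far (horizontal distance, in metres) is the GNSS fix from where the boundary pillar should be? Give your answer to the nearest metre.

19 m

Observed coordinate differences: Δφ = -0.00421°, Δλ = +0.00040°.
Converting to metres (1° lat = 111132 m, cos φ = 0.907228): observed ΔN = -467.9 m, observed ΔE = 40.3 m.
Subtracting the expected shift leaves a residual of -467.9 − (-450) = -17.9 m north and 40.3 − (47) = -6.7 m east.
Residual distance = √((-17.9)² + (-6.7)²) = 19.1 m.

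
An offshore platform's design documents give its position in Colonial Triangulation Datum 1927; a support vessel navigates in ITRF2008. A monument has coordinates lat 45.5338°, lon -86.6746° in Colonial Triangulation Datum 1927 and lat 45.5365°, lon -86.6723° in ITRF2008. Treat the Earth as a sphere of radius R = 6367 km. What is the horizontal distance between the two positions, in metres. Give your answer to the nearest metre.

Δφ = 45.5365° − 45.5338° = +0.0027°; Δλ = -86.6723° − -86.6746° = +0.0023°.
1° along a meridian = πR/180 = 111125 m.
ΔN = Δφ × 111125 = 300.0 m; ΔE = Δλ × 111125 × cos(45.5338°) = +0.0023 × 111125 × 0.700488 = 179.0 m.
Distance = √(ΔE² + ΔN²) = √(179.0² + 300.0²) = 349.4 m.

349 m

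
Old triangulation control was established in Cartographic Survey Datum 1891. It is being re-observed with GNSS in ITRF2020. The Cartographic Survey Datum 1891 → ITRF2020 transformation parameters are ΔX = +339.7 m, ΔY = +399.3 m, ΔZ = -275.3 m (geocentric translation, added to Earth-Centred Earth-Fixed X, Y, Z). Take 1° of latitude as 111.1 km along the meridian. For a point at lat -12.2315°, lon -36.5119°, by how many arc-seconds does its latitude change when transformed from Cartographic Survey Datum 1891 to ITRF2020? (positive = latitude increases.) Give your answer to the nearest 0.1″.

sin φ = -0.211862, cos φ = 0.977300, sin λ = -0.594990, cos λ = 0.803733.
North component: ΔN = −sin φ cos λ·ΔX − sin φ sin λ·ΔY + cos φ·ΔZ = −(-0.211862)(0.803733)(339.7) − (-0.211862)(-0.594990)(399.3) + (0.977300)(-275.3) = -261.54 m.
1° of latitude spans 111100 m, so Δφ = -261.54 / 111100 × 3600 = -8.475″.

Δφ = -8.5″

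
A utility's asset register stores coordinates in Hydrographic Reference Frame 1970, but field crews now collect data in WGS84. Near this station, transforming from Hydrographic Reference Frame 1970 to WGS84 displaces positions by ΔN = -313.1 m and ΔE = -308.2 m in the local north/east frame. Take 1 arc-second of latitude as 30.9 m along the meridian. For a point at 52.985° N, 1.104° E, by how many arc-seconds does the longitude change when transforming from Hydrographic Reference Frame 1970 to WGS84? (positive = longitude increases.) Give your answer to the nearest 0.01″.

At latitude 52.985°, cos φ = 0.602024.
1″ of longitude at this latitude = 30.90 × cos φ = 18.6025 m, so Δλ = -308.2 / 18.6025 = -16.568″.

Δλ = -16.57″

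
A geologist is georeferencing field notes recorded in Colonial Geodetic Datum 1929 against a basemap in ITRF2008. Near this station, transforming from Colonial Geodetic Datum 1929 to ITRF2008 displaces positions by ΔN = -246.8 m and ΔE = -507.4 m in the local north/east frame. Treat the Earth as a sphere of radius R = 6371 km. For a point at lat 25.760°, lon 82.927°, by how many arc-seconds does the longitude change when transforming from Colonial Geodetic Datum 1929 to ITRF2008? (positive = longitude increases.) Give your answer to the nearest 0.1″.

At latitude 25.760°, cos φ = 0.900622.
One radian of longitude at latitude φ spans R cos φ, so Δλ = ΔE / (R cos φ) = -507.4 / (6371000 × 0.900622) = -8.8430e-05 rad = -18.240″.

Δλ = -18.2″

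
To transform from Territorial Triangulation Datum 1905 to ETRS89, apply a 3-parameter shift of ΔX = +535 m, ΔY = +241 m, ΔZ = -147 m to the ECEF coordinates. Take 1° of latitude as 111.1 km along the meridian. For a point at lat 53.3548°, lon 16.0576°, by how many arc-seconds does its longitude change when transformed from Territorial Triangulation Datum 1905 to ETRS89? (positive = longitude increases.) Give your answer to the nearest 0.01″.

Δλ = 4.54″

sin φ = 0.802347, cos φ = 0.596858, sin λ = 0.276604, cos λ = 0.960984.
East component: ΔE = −sin λ·ΔX + cos λ·ΔY = −(0.276604)(535) + (0.960984)(241) = 83.61 m.
1° of latitude spans 111100 m; at latitude φ, 1° of longitude spans that × cos φ = 66310.9 m, so Δλ = 83.61 / 66310.9 × 3600 = 4.539″.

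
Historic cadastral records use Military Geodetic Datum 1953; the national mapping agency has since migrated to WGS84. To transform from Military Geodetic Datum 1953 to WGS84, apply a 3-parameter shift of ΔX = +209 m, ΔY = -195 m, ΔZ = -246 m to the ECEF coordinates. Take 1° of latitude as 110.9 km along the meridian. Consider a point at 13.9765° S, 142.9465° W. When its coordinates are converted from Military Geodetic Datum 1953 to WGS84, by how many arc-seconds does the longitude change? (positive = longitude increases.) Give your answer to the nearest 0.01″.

sin φ = -0.241524, cos φ = 0.970395, sin λ = -0.602560, cos λ = -0.798073.
East component: ΔE = −sin λ·ΔX + cos λ·ΔY = −(-0.602560)(209) + (-0.798073)(-195) = 281.56 m.
1° of latitude spans 110900 m; at latitude φ, 1° of longitude spans that × cos φ = 107616.8 m, so Δλ = 281.56 / 107616.8 × 3600 = 9.419″.

Δλ = 9.42″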